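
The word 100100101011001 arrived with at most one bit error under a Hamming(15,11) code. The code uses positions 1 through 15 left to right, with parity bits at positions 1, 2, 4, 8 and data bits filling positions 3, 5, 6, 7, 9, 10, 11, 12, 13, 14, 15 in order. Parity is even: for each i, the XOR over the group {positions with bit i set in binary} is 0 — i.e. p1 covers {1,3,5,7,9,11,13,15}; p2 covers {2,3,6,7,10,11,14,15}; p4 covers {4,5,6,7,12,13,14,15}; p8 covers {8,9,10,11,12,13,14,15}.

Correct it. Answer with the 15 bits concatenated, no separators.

s1 (pos 1,3,5,7,9,11,13,15): 1⊕0⊕0⊕1⊕1⊕1⊕0⊕1 = 1
s2 (pos 2,3,6,7,10,11,14,15): 0⊕0⊕0⊕1⊕0⊕1⊕0⊕1 = 1
s4 (pos 4,5,6,7,12,13,14,15): 1⊕0⊕0⊕1⊕1⊕0⊕0⊕1 = 0
s8 (pos 8,9,10,11,12,13,14,15): 0⊕1⊕0⊕1⊕1⊕0⊕0⊕1 = 0
Syndrome s8…s1 = 0011 → error at position 3.
Flip position 3: 100100101011001 → 101100101011001

101100101011001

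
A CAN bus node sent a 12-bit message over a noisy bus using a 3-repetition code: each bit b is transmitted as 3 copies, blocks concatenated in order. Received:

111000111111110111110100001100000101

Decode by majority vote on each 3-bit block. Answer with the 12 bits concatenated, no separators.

101111100001

Block 1 (111): 3 ones → 1
Block 2 (000): 0 ones → 0
Block 3 (111): 3 ones → 1
Block 4 (111): 3 ones → 1
Block 5 (110): 2 ones → 1
Block 6 (111): 3 ones → 1
Block 7 (110): 2 ones → 1
Block 8 (100): 1 one → 0
Block 9 (001): 1 one → 0
Block 10 (100): 1 one → 0
Block 11 (000): 0 ones → 0
Block 12 (101): 2 ones → 1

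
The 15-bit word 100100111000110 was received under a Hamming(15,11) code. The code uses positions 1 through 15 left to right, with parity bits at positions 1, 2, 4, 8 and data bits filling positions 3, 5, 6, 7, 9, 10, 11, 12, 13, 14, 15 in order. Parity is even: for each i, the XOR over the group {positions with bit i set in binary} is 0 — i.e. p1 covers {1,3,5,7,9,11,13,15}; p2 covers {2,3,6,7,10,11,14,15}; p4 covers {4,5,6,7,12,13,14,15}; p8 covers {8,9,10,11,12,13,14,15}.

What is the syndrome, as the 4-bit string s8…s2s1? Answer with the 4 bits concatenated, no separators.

0000

s1 (pos 1,3,5,7,9,11,13,15): 1⊕0⊕0⊕1⊕1⊕0⊕1⊕0 = 0
s2 (pos 2,3,6,7,10,11,14,15): 0⊕0⊕0⊕1⊕0⊕0⊕1⊕0 = 0
s4 (pos 4,5,6,7,12,13,14,15): 1⊕0⊕0⊕1⊕0⊕1⊕1⊕0 = 0
s8 (pos 8,9,10,11,12,13,14,15): 1⊕1⊕0⊕0⊕0⊕1⊕1⊕0 = 0
Syndrome s8…s1 = 0000 → no error.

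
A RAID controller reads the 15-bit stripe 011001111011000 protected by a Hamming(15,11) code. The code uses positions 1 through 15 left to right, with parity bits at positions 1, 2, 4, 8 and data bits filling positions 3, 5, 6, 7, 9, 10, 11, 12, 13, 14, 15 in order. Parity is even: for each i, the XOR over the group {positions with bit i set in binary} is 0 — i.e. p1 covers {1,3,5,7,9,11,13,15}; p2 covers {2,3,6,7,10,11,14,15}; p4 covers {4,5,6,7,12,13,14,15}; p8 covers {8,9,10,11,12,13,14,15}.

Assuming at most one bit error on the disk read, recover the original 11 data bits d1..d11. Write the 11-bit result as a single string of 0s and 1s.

s1 (pos 1,3,5,7,9,11,13,15): 0⊕1⊕0⊕1⊕1⊕1⊕0⊕0 = 0
s2 (pos 2,3,6,7,10,11,14,15): 1⊕1⊕1⊕1⊕0⊕1⊕0⊕0 = 1
s4 (pos 4,5,6,7,12,13,14,15): 0⊕0⊕1⊕1⊕1⊕0⊕0⊕0 = 1
s8 (pos 8,9,10,11,12,13,14,15): 1⊕1⊕0⊕1⊕1⊕0⊕0⊕0 = 0
Syndrome s8…s1 = 0110 → error at position 6.
Flip position 6: 011001111011000 → 011000111011000
Read data bits from positions 3,5,6,7,9,10,11,12,13,14,15: 10011011000

10011011000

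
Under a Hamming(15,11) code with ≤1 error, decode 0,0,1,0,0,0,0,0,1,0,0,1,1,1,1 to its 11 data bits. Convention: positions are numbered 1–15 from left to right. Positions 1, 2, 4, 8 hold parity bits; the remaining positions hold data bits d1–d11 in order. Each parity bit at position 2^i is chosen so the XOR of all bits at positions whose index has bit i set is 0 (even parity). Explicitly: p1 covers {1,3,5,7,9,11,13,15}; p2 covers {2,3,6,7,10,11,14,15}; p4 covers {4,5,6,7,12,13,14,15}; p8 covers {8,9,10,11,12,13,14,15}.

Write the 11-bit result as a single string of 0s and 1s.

s1 (pos 1,3,5,7,9,11,13,15): 0⊕1⊕0⊕0⊕1⊕0⊕1⊕1 = 0
s2 (pos 2,3,6,7,10,11,14,15): 0⊕1⊕0⊕0⊕0⊕0⊕1⊕1 = 1
s4 (pos 4,5,6,7,12,13,14,15): 0⊕0⊕0⊕0⊕1⊕1⊕1⊕1 = 0
s8 (pos 8,9,10,11,12,13,14,15): 0⊕1⊕0⊕0⊕1⊕1⊕1⊕1 = 1
Syndrome s8…s1 = 1010 → error at position 10.
Flip position 10: 001000001001111 → 001000001101111
Read data bits from positions 3,5,6,7,9,10,11,12,13,14,15: 10001101111

10001101111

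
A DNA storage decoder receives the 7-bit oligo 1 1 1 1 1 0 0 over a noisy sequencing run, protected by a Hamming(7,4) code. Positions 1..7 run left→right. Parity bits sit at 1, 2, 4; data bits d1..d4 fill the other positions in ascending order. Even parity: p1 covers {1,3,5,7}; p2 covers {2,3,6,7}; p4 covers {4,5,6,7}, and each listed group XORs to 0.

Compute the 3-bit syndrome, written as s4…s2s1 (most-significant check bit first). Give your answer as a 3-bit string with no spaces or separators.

s1 (pos 1,3,5,7): 1⊕1⊕1⊕0 = 1
s2 (pos 2,3,6,7): 1⊕1⊕0⊕0 = 0
s4 (pos 4,5,6,7): 1⊕1⊕0⊕0 = 0
Syndrome s4…s1 = 001 → error at position 1.

001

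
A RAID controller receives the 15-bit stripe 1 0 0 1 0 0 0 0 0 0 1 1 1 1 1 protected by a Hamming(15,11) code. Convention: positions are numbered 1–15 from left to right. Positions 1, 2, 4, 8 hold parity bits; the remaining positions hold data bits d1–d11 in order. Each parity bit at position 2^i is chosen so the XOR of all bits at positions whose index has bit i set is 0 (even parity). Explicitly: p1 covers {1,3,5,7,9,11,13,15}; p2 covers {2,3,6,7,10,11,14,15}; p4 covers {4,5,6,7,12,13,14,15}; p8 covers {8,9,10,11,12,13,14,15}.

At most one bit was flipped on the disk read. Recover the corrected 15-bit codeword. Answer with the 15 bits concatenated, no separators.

s1 (pos 1,3,5,7,9,11,13,15): 1⊕0⊕0⊕0⊕0⊕1⊕1⊕1 = 0
s2 (pos 2,3,6,7,10,11,14,15): 0⊕0⊕0⊕0⊕0⊕1⊕1⊕1 = 1
s4 (pos 4,5,6,7,12,13,14,15): 1⊕0⊕0⊕0⊕1⊕1⊕1⊕1 = 1
s8 (pos 8,9,10,11,12,13,14,15): 0⊕0⊕0⊕1⊕1⊕1⊕1⊕1 = 1
Syndrome s8…s1 = 1110 → error at position 14.
Flip position 14: 100100000011111 → 100100000011101

100100000011101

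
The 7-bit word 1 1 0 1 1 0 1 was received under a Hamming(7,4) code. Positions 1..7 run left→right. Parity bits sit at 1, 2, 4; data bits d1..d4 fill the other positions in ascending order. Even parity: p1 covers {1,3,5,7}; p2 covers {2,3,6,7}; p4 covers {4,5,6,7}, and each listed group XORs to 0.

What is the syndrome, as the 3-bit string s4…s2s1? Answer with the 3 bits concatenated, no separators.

s1 (pos 1,3,5,7): 1⊕0⊕1⊕1 = 1
s2 (pos 2,3,6,7): 1⊕0⊕0⊕1 = 0
s4 (pos 4,5,6,7): 1⊕1⊕0⊕1 = 1
Syndrome s4…s1 = 101 → error at position 5.

101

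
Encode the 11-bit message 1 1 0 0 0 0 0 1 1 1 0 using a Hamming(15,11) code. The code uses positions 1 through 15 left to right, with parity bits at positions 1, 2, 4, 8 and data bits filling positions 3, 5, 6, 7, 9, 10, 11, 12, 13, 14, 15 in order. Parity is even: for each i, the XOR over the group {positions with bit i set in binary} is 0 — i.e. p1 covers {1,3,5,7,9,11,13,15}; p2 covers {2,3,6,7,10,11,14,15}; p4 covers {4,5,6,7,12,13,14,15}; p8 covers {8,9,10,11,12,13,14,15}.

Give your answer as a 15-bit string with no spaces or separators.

101010010001110

Place data at non-parity positions: p1 p2 1 p4 1 0 0 p8 0 0 0 1 1 1 0
p1 (pos 1,3,5,7,9,11,13,15): XOR of data positions = 1⊕1⊕0⊕0⊕0⊕1⊕0 = 1
p2 (pos 2,3,6,7,10,11,14,15): XOR of data positions = 1⊕0⊕0⊕0⊕0⊕1⊕0 = 0
p4 (pos 4,5,6,7,12,13,14,15): XOR of data positions = 1⊕0⊕0⊕1⊕1⊕1⊕0 = 0
p8 (pos 8,9,10,11,12,13,14,15): XOR of data positions = 0⊕0⊕0⊕1⊕1⊕1⊕0 = 1
Codeword: 101010010001110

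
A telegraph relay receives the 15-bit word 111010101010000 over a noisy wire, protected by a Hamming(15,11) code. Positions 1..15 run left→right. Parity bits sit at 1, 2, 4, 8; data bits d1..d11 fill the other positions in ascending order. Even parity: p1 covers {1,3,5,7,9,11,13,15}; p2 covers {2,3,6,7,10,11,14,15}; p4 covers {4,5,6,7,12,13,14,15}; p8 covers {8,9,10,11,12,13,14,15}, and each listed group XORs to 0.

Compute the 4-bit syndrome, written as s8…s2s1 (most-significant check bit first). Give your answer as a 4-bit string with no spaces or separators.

s1 (pos 1,3,5,7,9,11,13,15): 1⊕1⊕1⊕1⊕1⊕1⊕0⊕0 = 0
s2 (pos 2,3,6,7,10,11,14,15): 1⊕1⊕0⊕1⊕0⊕1⊕0⊕0 = 0
s4 (pos 4,5,6,7,12,13,14,15): 0⊕1⊕0⊕1⊕0⊕0⊕0⊕0 = 0
s8 (pos 8,9,10,11,12,13,14,15): 0⊕1⊕0⊕1⊕0⊕0⊕0⊕0 = 0
Syndrome s8…s1 = 0000 → no error.

0000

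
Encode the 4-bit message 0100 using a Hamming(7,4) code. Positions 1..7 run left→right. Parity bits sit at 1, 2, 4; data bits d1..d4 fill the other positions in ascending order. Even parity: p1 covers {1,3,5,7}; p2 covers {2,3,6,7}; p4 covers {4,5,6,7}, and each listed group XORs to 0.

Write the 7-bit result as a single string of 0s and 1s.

1001100

Place data at non-parity positions: p1 p2 0 p4 1 0 0
p1 (pos 1,3,5,7): XOR of data positions = 0⊕1⊕0 = 1
p2 (pos 2,3,6,7): XOR of data positions = 0⊕0⊕0 = 0
p4 (pos 4,5,6,7): XOR of data positions = 1⊕0⊕0 = 1
Codeword: 1001100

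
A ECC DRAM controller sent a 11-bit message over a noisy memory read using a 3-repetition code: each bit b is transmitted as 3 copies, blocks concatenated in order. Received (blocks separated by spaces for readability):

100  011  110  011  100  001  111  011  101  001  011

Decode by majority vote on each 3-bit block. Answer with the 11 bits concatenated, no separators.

01110011101

Block 1 (100): 1 one → 0
Block 2 (011): 2 ones → 1
Block 3 (110): 2 ones → 1
Block 4 (011): 2 ones → 1
Block 5 (100): 1 one → 0
Block 6 (001): 1 one → 0
Block 7 (111): 3 ones → 1
Block 8 (011): 2 ones → 1
Block 9 (101): 2 ones → 1
Block 10 (001): 1 one → 0
Block 11 (011): 2 ones → 1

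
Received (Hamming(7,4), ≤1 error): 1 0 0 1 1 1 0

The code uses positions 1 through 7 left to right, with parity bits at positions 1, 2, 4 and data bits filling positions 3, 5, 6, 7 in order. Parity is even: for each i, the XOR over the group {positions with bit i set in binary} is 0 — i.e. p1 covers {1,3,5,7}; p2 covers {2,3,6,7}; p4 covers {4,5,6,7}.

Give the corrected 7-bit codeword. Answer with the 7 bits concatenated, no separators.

1001100

s1 (pos 1,3,5,7): 1⊕0⊕1⊕0 = 0
s2 (pos 2,3,6,7): 0⊕0⊕1⊕0 = 1
s4 (pos 4,5,6,7): 1⊕1⊕1⊕0 = 1
Syndrome s4…s1 = 110 → error at position 6.
Flip position 6: 1001110 → 1001100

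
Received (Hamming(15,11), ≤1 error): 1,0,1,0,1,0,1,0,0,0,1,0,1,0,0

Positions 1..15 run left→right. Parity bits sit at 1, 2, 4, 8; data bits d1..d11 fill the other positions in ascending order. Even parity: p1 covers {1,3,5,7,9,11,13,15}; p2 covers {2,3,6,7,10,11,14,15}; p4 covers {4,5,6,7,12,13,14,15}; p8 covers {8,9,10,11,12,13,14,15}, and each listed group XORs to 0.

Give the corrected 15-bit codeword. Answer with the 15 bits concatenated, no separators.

101011100010100

s1 (pos 1,3,5,7,9,11,13,15): 1⊕1⊕1⊕1⊕0⊕1⊕1⊕0 = 0
s2 (pos 2,3,6,7,10,11,14,15): 0⊕1⊕0⊕1⊕0⊕1⊕0⊕0 = 1
s4 (pos 4,5,6,7,12,13,14,15): 0⊕1⊕0⊕1⊕0⊕1⊕0⊕0 = 1
s8 (pos 8,9,10,11,12,13,14,15): 0⊕0⊕0⊕1⊕0⊕1⊕0⊕0 = 0
Syndrome s8…s1 = 0110 → error at position 6.
Flip position 6: 101010100010100 → 101011100010100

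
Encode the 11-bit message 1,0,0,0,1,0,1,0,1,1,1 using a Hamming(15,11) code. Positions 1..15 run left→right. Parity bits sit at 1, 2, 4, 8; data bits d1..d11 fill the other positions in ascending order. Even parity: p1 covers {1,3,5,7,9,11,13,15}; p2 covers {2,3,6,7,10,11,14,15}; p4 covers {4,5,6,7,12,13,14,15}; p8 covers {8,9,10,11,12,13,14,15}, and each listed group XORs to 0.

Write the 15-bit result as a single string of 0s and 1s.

101100011010111

Place data at non-parity positions: p1 p2 1 p4 0 0 0 p8 1 0 1 0 1 1 1
p1 (pos 1,3,5,7,9,11,13,15): XOR of data positions = 1⊕0⊕0⊕1⊕1⊕1⊕1 = 1
p2 (pos 2,3,6,7,10,11,14,15): XOR of data positions = 1⊕0⊕0⊕0⊕1⊕1⊕1 = 0
p4 (pos 4,5,6,7,12,13,14,15): XOR of data positions = 0⊕0⊕0⊕0⊕1⊕1⊕1 = 1
p8 (pos 8,9,10,11,12,13,14,15): XOR of data positions = 1⊕0⊕1⊕0⊕1⊕1⊕1 = 1
Codeword: 101100011010111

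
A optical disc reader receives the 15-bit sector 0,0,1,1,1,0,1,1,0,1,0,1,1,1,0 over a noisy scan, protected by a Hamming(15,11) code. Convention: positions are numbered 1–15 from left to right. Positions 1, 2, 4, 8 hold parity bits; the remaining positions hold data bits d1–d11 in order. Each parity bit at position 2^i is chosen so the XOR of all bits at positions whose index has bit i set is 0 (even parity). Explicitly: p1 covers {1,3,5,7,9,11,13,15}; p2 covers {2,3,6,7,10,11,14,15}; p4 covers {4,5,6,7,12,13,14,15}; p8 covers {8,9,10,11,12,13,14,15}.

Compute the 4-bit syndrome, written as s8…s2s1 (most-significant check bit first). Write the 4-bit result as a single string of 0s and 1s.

s1 (pos 1,3,5,7,9,11,13,15): 0⊕1⊕1⊕1⊕0⊕0⊕1⊕0 = 0
s2 (pos 2,3,6,7,10,11,14,15): 0⊕1⊕0⊕1⊕1⊕0⊕1⊕0 = 0
s4 (pos 4,5,6,7,12,13,14,15): 1⊕1⊕0⊕1⊕1⊕1⊕1⊕0 = 0
s8 (pos 8,9,10,11,12,13,14,15): 1⊕0⊕1⊕0⊕1⊕1⊕1⊕0 = 1
Syndrome s8…s1 = 1000 → error at position 8.

1000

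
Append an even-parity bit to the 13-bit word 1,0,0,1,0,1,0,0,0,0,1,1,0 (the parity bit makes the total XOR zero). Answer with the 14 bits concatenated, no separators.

XOR of the 13 data bits: 1⊕0⊕0⊕1⊕0⊕1⊕0⊕0⊕0⊕0⊕1⊕1⊕0 = 1
Parity bit = 1 (so all 14 bits XOR to 0).

10010100001101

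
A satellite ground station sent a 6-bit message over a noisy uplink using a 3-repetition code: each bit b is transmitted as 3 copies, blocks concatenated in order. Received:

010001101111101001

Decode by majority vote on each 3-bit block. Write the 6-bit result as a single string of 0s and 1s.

Block 1 (010): 1 one → 0
Block 2 (001): 1 one → 0
Block 3 (101): 2 ones → 1
Block 4 (111): 3 ones → 1
Block 5 (101): 2 ones → 1
Block 6 (001): 1 one → 0

001110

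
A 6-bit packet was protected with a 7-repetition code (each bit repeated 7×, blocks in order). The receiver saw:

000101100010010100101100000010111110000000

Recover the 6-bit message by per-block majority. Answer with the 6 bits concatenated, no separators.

Block 1 (0001011): 3 ones → 0
Block 2 (0001001): 2 ones → 0
Block 3 (0100101): 3 ones → 0
Block 4 (1000000): 1 one → 0
Block 5 (1011111): 6 ones → 1
Block 6 (0000000): 0 ones → 0

000010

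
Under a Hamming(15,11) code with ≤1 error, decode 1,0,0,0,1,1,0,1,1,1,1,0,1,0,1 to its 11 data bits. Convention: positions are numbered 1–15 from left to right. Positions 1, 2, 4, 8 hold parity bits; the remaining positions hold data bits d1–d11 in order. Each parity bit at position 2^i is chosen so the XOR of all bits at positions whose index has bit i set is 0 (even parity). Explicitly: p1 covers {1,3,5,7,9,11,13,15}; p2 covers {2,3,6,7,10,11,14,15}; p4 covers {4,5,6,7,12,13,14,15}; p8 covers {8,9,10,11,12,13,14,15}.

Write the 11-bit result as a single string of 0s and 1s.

01101110101

s1 (pos 1,3,5,7,9,11,13,15): 1⊕0⊕1⊕0⊕1⊕1⊕1⊕1 = 0
s2 (pos 2,3,6,7,10,11,14,15): 0⊕0⊕1⊕0⊕1⊕1⊕0⊕1 = 0
s4 (pos 4,5,6,7,12,13,14,15): 0⊕1⊕1⊕0⊕0⊕1⊕0⊕1 = 0
s8 (pos 8,9,10,11,12,13,14,15): 1⊕1⊕1⊕1⊕0⊕1⊕0⊕1 = 0
Syndrome s8…s1 = 0000 → no error.
Read data bits from positions 3,5,6,7,9,10,11,12,13,14,15: 01101110101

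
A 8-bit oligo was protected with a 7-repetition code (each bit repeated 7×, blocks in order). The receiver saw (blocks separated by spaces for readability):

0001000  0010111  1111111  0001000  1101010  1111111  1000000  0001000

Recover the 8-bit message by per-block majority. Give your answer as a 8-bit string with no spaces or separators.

01101100

Block 1 (0001000): 1 one → 0
Block 2 (0010111): 4 ones → 1
Block 3 (1111111): 7 ones → 1
Block 4 (0001000): 1 one → 0
Block 5 (1101010): 4 ones → 1
Block 6 (1111111): 7 ones → 1
Block 7 (1000000): 1 one → 0
Block 8 (0001000): 1 one → 0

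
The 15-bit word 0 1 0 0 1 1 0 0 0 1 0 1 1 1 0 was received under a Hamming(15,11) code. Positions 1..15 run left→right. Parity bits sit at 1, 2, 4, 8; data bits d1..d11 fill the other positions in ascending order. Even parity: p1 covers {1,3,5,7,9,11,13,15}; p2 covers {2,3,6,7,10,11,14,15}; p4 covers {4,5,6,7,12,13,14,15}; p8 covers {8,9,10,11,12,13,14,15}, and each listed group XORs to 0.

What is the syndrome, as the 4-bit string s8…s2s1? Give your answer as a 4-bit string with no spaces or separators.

s1 (pos 1,3,5,7,9,11,13,15): 0⊕0⊕1⊕0⊕0⊕0⊕1⊕0 = 0
s2 (pos 2,3,6,7,10,11,14,15): 1⊕0⊕1⊕0⊕1⊕0⊕1⊕0 = 0
s4 (pos 4,5,6,7,12,13,14,15): 0⊕1⊕1⊕0⊕1⊕1⊕1⊕0 = 1
s8 (pos 8,9,10,11,12,13,14,15): 0⊕0⊕1⊕0⊕1⊕1⊕1⊕0 = 0
Syndrome s8…s1 = 0100 → error at position 4.

0100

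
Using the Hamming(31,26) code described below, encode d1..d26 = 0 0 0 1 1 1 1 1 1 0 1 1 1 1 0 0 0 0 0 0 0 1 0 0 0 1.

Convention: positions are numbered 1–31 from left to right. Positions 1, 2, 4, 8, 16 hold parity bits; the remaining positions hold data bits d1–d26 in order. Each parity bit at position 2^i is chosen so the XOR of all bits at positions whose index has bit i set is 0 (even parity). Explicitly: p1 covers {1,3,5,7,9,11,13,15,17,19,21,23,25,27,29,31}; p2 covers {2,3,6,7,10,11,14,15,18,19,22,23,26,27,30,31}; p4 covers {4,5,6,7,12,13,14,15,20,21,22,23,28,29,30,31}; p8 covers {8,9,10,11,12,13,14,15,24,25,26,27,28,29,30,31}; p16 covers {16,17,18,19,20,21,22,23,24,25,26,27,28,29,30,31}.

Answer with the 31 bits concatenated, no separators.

1001001011111011111000000010001

Place data at non-parity positions: p1 p2 0 p4 0 0 1 p8 1 1 1 1 1 0 1 p16 1 1 1 0 0 0 0 0 0 0 1 0 0 0 1
p1 (pos 1,3,5,7,9,11,13,15,17,19,21,23,25,27,29,31): XOR of data positions = 0⊕0⊕1⊕1⊕1⊕1⊕1⊕1⊕1⊕0⊕0⊕0⊕1⊕0⊕1 = 1
p2 (pos 2,3,6,7,10,11,14,15,18,19,22,23,26,27,30,31): XOR of data positions = 0⊕0⊕1⊕1⊕1⊕0⊕1⊕1⊕1⊕0⊕0⊕0⊕1⊕0⊕1 = 0
p4 (pos 4,5,6,7,12,13,14,15,20,21,22,23,28,29,30,31): XOR of data positions = 0⊕0⊕1⊕1⊕1⊕0⊕1⊕0⊕0⊕0⊕0⊕0⊕0⊕0⊕1 = 1
p8 (pos 8,9,10,11,12,13,14,15,24,25,26,27,28,29,30,31): XOR of data positions = 1⊕1⊕1⊕1⊕1⊕0⊕1⊕0⊕0⊕0⊕1⊕0⊕0⊕0⊕1 = 0
p16 (pos 16,17,18,19,20,21,22,23,24,25,26,27,28,29,30,31): XOR of data positions = 1⊕1⊕1⊕0⊕0⊕0⊕0⊕0⊕0⊕0⊕1⊕0⊕0⊕0⊕1 = 1
Codeword: 1001001011111011111000000010001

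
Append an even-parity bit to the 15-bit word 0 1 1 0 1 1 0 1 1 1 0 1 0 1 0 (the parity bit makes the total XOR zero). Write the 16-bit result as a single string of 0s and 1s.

0110110111010101

XOR of the 15 data bits: 0⊕1⊕1⊕0⊕1⊕1⊕0⊕1⊕1⊕1⊕0⊕1⊕0⊕1⊕0 = 1
Parity bit = 1 (so all 16 bits XOR to 0).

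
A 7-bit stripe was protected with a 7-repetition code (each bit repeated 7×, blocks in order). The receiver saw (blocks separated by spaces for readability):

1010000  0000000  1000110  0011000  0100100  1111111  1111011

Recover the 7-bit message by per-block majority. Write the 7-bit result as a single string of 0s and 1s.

0000011

Block 1 (1010000): 2 ones → 0
Block 2 (0000000): 0 ones → 0
Block 3 (1000110): 3 ones → 0
Block 4 (0011000): 2 ones → 0
Block 5 (0100100): 2 ones → 0
Block 6 (1111111): 7 ones → 1
Block 7 (1111011): 6 ones → 1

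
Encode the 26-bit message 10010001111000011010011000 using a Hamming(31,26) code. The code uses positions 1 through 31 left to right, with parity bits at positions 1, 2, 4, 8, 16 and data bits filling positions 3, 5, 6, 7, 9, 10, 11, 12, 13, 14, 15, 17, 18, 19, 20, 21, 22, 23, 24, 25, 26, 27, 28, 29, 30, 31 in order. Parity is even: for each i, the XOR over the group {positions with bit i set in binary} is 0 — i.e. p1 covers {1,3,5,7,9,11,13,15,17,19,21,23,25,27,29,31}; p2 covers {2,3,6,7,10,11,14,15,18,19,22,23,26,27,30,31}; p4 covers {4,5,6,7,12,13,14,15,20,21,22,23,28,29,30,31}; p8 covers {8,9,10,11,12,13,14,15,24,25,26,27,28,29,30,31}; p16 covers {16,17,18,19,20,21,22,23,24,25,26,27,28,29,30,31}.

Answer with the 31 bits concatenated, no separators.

Place data at non-parity positions: p1 p2 1 p4 0 0 1 p8 0 0 0 1 1 1 1 p16 0 0 0 0 1 1 0 1 0 0 1 1 0 0 0
p1 (pos 1,3,5,7,9,11,13,15,17,19,21,23,25,27,29,31): XOR of data positions = 1⊕0⊕1⊕0⊕0⊕1⊕1⊕0⊕0⊕1⊕0⊕0⊕1⊕0⊕0 = 0
p2 (pos 2,3,6,7,10,11,14,15,18,19,22,23,26,27,30,31): XOR of data positions = 1⊕0⊕1⊕0⊕0⊕1⊕1⊕0⊕0⊕1⊕0⊕0⊕1⊕0⊕0 = 0
p4 (pos 4,5,6,7,12,13,14,15,20,21,22,23,28,29,30,31): XOR of data positions = 0⊕0⊕1⊕1⊕1⊕1⊕1⊕0⊕1⊕1⊕0⊕1⊕0⊕0⊕0 = 0
p8 (pos 8,9,10,11,12,13,14,15,24,25,26,27,28,29,30,31): XOR of data positions = 0⊕0⊕0⊕1⊕1⊕1⊕1⊕1⊕0⊕0⊕1⊕1⊕0⊕0⊕0 = 1
p16 (pos 16,17,18,19,20,21,22,23,24,25,26,27,28,29,30,31): XOR of data positions = 0⊕0⊕0⊕0⊕1⊕1⊕0⊕1⊕0⊕0⊕1⊕1⊕0⊕0⊕0 = 1
Codeword: 0010001100011111000011010011000

0010001100011111000011010011000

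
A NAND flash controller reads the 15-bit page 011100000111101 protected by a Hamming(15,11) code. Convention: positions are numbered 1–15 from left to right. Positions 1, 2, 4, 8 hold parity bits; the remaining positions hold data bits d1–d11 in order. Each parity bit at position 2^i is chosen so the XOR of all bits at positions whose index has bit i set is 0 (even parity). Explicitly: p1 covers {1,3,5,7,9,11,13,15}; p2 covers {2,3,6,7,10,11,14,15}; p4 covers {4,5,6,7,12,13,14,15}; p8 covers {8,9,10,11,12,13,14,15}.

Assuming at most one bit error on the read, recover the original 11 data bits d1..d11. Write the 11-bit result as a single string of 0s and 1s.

10000011101

s1 (pos 1,3,5,7,9,11,13,15): 0⊕1⊕0⊕0⊕0⊕1⊕1⊕1 = 0
s2 (pos 2,3,6,7,10,11,14,15): 1⊕1⊕0⊕0⊕1⊕1⊕0⊕1 = 1
s4 (pos 4,5,6,7,12,13,14,15): 1⊕0⊕0⊕0⊕1⊕1⊕0⊕1 = 0
s8 (pos 8,9,10,11,12,13,14,15): 0⊕0⊕1⊕1⊕1⊕1⊕0⊕1 = 1
Syndrome s8…s1 = 1010 → error at position 10.
Flip position 10: 011100000111101 → 011100000011101
Read data bits from positions 3,5,6,7,9,10,11,12,13,14,15: 10000011101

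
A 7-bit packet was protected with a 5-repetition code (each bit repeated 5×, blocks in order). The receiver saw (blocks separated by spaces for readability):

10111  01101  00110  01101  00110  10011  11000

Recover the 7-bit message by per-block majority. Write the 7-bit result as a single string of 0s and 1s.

Block 1 (10111): 4 ones → 1
Block 2 (01101): 3 ones → 1
Block 3 (00110): 2 ones → 0
Block 4 (01101): 3 ones → 1
Block 5 (00110): 2 ones → 0
Block 6 (10011): 3 ones → 1
Block 7 (11000): 2 ones → 0

1101010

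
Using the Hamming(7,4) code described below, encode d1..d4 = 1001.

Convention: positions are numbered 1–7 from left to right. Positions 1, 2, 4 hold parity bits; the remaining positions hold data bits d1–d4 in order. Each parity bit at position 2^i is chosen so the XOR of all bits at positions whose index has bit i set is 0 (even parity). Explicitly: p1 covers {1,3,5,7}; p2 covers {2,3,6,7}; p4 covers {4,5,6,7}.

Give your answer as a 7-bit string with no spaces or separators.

Place data at non-parity positions: p1 p2 1 p4 0 0 1
p1 (pos 1,3,5,7): XOR of data positions = 1⊕0⊕1 = 0
p2 (pos 2,3,6,7): XOR of data positions = 1⊕0⊕1 = 0
p4 (pos 4,5,6,7): XOR of data positions = 0⊕0⊕1 = 1
Codeword: 0011001

0011001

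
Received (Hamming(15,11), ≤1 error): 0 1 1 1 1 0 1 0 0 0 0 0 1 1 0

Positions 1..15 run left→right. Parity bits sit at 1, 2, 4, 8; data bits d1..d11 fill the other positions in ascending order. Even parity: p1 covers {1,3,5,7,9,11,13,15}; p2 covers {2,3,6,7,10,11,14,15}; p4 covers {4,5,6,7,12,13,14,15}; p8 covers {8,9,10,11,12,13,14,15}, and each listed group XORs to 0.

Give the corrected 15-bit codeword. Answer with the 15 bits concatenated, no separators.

s1 (pos 1,3,5,7,9,11,13,15): 0⊕1⊕1⊕1⊕0⊕0⊕1⊕0 = 0
s2 (pos 2,3,6,7,10,11,14,15): 1⊕1⊕0⊕1⊕0⊕0⊕1⊕0 = 0
s4 (pos 4,5,6,7,12,13,14,15): 1⊕1⊕0⊕1⊕0⊕1⊕1⊕0 = 1
s8 (pos 8,9,10,11,12,13,14,15): 0⊕0⊕0⊕0⊕0⊕1⊕1⊕0 = 0
Syndrome s8…s1 = 0100 → error at position 4.
Flip position 4: 011110100000110 → 011010100000110

011010100000110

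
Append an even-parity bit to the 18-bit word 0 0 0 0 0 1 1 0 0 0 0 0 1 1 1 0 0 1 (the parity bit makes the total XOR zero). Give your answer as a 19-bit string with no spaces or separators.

XOR of the 18 data bits: 0⊕0⊕0⊕0⊕0⊕1⊕1⊕0⊕0⊕0⊕0⊕0⊕1⊕1⊕1⊕0⊕0⊕1 = 0
Parity bit = 0 (so all 19 bits XOR to 0).

0000011000001110010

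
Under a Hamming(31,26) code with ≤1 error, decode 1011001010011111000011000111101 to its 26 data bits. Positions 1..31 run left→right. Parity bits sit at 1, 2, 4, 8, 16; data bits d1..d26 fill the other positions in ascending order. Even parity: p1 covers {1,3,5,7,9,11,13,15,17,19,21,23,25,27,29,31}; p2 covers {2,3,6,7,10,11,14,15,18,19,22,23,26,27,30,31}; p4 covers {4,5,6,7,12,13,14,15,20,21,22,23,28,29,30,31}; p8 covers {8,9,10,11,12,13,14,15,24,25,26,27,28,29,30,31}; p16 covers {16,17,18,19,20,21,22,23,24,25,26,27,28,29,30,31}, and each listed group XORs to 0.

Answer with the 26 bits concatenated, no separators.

s1 (pos 1,3,5,7,9,11,13,15,17,19,21,23,25,27,29,31): 1⊕1⊕0⊕1⊕1⊕0⊕1⊕1⊕0⊕0⊕1⊕0⊕0⊕1⊕1⊕1 = 0
s2 (pos 2,3,6,7,10,11,14,15,18,19,22,23,26,27,30,31): 0⊕1⊕0⊕1⊕0⊕0⊕1⊕1⊕0⊕0⊕1⊕0⊕1⊕1⊕0⊕1 = 0
s4 (pos 4,5,6,7,12,13,14,15,20,21,22,23,28,29,30,31): 1⊕0⊕0⊕1⊕1⊕1⊕1⊕1⊕0⊕1⊕1⊕0⊕1⊕1⊕0⊕1 = 1
s8 (pos 8,9,10,11,12,13,14,15,24,25,26,27,28,29,30,31): 0⊕1⊕0⊕0⊕1⊕1⊕1⊕1⊕0⊕0⊕1⊕1⊕1⊕1⊕0⊕1 = 0
s16 (pos 16,17,18,19,20,21,22,23,24,25,26,27,28,29,30,31): 1⊕0⊕0⊕0⊕0⊕1⊕1⊕0⊕0⊕0⊕1⊕1⊕1⊕1⊕0⊕1 = 0
Syndrome s16…s1 = 00100 → error at position 4.
Flip position 4: 1011001010011111000011000111101 → 1010001010011111000011000111101
Read data bits from positions 3,5,6,7,9,10,11,12,13,14,15,17,18,19,20,21,22,23,24,25,26,27,28,29,30,31: 10011001111000011000111101

10011001111000011000111101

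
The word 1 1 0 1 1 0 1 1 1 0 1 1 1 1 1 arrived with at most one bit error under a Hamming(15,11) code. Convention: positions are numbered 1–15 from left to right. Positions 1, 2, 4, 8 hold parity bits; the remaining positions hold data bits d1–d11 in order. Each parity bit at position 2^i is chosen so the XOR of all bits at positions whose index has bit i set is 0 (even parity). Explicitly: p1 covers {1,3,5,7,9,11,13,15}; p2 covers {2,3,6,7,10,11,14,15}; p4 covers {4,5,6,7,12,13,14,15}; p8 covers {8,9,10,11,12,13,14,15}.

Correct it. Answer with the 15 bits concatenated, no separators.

110110111011110

s1 (pos 1,3,5,7,9,11,13,15): 1⊕0⊕1⊕1⊕1⊕1⊕1⊕1 = 1
s2 (pos 2,3,6,7,10,11,14,15): 1⊕0⊕0⊕1⊕0⊕1⊕1⊕1 = 1
s4 (pos 4,5,6,7,12,13,14,15): 1⊕1⊕0⊕1⊕1⊕1⊕1⊕1 = 1
s8 (pos 8,9,10,11,12,13,14,15): 1⊕1⊕0⊕1⊕1⊕1⊕1⊕1 = 1
Syndrome s8…s1 = 1111 → error at position 15.
Flip position 15: 110110111011111 → 110110111011110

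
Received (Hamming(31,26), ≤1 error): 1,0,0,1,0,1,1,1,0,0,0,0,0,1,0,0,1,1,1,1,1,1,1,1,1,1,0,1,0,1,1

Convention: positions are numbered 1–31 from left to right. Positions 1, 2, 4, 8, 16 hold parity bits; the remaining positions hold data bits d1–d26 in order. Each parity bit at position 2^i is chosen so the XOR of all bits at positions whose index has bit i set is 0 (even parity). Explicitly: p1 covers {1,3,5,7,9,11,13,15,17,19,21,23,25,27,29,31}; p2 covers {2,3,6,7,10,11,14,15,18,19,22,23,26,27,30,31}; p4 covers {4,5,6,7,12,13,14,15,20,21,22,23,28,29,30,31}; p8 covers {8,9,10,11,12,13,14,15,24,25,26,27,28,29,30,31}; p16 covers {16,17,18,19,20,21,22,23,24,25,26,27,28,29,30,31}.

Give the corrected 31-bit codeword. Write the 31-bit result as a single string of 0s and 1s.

s1 (pos 1,3,5,7,9,11,13,15,17,19,21,23,25,27,29,31): 1⊕0⊕0⊕1⊕0⊕0⊕0⊕0⊕1⊕1⊕1⊕1⊕1⊕0⊕0⊕1 = 0
s2 (pos 2,3,6,7,10,11,14,15,18,19,22,23,26,27,30,31): 0⊕0⊕1⊕1⊕0⊕0⊕1⊕0⊕1⊕1⊕1⊕1⊕1⊕0⊕1⊕1 = 0
s4 (pos 4,5,6,7,12,13,14,15,20,21,22,23,28,29,30,31): 1⊕0⊕1⊕1⊕0⊕0⊕1⊕0⊕1⊕1⊕1⊕1⊕1⊕0⊕1⊕1 = 1
s8 (pos 8,9,10,11,12,13,14,15,24,25,26,27,28,29,30,31): 1⊕0⊕0⊕0⊕0⊕0⊕1⊕0⊕1⊕1⊕1⊕0⊕1⊕0⊕1⊕1 = 0
s16 (pos 16,17,18,19,20,21,22,23,24,25,26,27,28,29,30,31): 0⊕1⊕1⊕1⊕1⊕1⊕1⊕1⊕1⊕1⊕1⊕0⊕1⊕0⊕1⊕1 = 1
Syndrome s16…s1 = 10100 → error at position 20.
Flip position 20: 1001011100000100111111111101011 → 1001011100000100111011111101011

1001011100000100111011111101011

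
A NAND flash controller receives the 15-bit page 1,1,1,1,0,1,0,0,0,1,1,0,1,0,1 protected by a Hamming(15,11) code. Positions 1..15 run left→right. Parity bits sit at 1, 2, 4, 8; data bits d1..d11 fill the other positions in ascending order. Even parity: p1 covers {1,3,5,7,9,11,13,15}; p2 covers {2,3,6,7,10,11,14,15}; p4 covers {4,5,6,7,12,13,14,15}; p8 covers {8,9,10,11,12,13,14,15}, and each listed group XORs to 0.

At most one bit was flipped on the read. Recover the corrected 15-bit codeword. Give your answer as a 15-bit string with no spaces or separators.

011101000110101

s1 (pos 1,3,5,7,9,11,13,15): 1⊕1⊕0⊕0⊕0⊕1⊕1⊕1 = 1
s2 (pos 2,3,6,7,10,11,14,15): 1⊕1⊕1⊕0⊕1⊕1⊕0⊕1 = 0
s4 (pos 4,5,6,7,12,13,14,15): 1⊕0⊕1⊕0⊕0⊕1⊕0⊕1 = 0
s8 (pos 8,9,10,11,12,13,14,15): 0⊕0⊕1⊕1⊕0⊕1⊕0⊕1 = 0
Syndrome s8…s1 = 0001 → error at position 1.
Flip position 1: 111101000110101 → 011101000110101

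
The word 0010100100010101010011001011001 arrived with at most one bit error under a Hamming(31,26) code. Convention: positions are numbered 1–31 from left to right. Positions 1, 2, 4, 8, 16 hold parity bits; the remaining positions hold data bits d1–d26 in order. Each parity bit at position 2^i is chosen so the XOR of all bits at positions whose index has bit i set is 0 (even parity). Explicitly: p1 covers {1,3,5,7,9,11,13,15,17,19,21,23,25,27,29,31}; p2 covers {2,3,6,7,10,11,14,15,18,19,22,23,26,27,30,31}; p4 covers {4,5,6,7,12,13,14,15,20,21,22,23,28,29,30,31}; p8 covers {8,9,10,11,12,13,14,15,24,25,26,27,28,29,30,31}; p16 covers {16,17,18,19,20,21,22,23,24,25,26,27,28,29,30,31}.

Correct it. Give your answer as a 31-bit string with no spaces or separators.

0010100100000101010011001011001

s1 (pos 1,3,5,7,9,11,13,15,17,19,21,23,25,27,29,31): 0⊕1⊕1⊕0⊕0⊕0⊕0⊕0⊕0⊕0⊕1⊕0⊕1⊕1⊕0⊕1 = 0
s2 (pos 2,3,6,7,10,11,14,15,18,19,22,23,26,27,30,31): 0⊕1⊕0⊕0⊕0⊕0⊕1⊕0⊕1⊕0⊕1⊕0⊕0⊕1⊕0⊕1 = 0
s4 (pos 4,5,6,7,12,13,14,15,20,21,22,23,28,29,30,31): 0⊕1⊕0⊕0⊕1⊕0⊕1⊕0⊕0⊕1⊕1⊕0⊕1⊕0⊕0⊕1 = 1
s8 (pos 8,9,10,11,12,13,14,15,24,25,26,27,28,29,30,31): 1⊕0⊕0⊕0⊕1⊕0⊕1⊕0⊕0⊕1⊕0⊕1⊕1⊕0⊕0⊕1 = 1
s16 (pos 16,17,18,19,20,21,22,23,24,25,26,27,28,29,30,31): 1⊕0⊕1⊕0⊕0⊕1⊕1⊕0⊕0⊕1⊕0⊕1⊕1⊕0⊕0⊕1 = 0
Syndrome s16…s1 = 01100 → error at position 12.
Flip position 12: 0010100100010101010011001011001 → 0010100100000101010011001011001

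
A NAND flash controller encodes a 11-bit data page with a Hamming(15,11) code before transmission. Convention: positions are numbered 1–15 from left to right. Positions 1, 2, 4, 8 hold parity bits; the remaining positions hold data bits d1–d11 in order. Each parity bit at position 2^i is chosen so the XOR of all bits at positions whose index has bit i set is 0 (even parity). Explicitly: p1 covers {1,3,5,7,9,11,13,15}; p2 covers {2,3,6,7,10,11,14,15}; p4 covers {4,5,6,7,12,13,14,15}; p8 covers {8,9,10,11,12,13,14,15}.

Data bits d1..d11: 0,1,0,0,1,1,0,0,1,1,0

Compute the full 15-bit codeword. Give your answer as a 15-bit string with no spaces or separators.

Place data at non-parity positions: p1 p2 0 p4 1 0 0 p8 1 1 0 0 1 1 0
p1 (pos 1,3,5,7,9,11,13,15): XOR of data positions = 0⊕1⊕0⊕1⊕0⊕1⊕0 = 1
p2 (pos 2,3,6,7,10,11,14,15): XOR of data positions = 0⊕0⊕0⊕1⊕0⊕1⊕0 = 0
p4 (pos 4,5,6,7,12,13,14,15): XOR of data positions = 1⊕0⊕0⊕0⊕1⊕1⊕0 = 1
p8 (pos 8,9,10,11,12,13,14,15): XOR of data positions = 1⊕1⊕0⊕0⊕1⊕1⊕0 = 0
Codeword: 100110001100110

100110001100110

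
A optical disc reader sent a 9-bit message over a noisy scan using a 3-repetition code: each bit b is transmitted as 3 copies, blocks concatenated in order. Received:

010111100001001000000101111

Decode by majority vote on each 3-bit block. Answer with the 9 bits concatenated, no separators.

Block 1 (010): 1 one → 0
Block 2 (111): 3 ones → 1
Block 3 (100): 1 one → 0
Block 4 (001): 1 one → 0
Block 5 (001): 1 one → 0
Block 6 (000): 0 ones → 0
Block 7 (000): 0 ones → 0
Block 8 (101): 2 ones → 1
Block 9 (111): 3 ones → 1

010000011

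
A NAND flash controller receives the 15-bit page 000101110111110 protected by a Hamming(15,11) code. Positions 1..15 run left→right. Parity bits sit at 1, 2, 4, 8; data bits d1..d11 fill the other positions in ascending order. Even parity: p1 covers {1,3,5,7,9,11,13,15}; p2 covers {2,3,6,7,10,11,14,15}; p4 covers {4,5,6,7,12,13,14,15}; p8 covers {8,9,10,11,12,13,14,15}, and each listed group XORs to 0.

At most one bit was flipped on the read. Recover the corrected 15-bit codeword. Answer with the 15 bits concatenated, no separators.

001101110111110

s1 (pos 1,3,5,7,9,11,13,15): 0⊕0⊕0⊕1⊕0⊕1⊕1⊕0 = 1
s2 (pos 2,3,6,7,10,11,14,15): 0⊕0⊕1⊕1⊕1⊕1⊕1⊕0 = 1
s4 (pos 4,5,6,7,12,13,14,15): 1⊕0⊕1⊕1⊕1⊕1⊕1⊕0 = 0
s8 (pos 8,9,10,11,12,13,14,15): 1⊕0⊕1⊕1⊕1⊕1⊕1⊕0 = 0
Syndrome s8…s1 = 0011 → error at position 3.
Flip position 3: 000101110111110 → 001101110111110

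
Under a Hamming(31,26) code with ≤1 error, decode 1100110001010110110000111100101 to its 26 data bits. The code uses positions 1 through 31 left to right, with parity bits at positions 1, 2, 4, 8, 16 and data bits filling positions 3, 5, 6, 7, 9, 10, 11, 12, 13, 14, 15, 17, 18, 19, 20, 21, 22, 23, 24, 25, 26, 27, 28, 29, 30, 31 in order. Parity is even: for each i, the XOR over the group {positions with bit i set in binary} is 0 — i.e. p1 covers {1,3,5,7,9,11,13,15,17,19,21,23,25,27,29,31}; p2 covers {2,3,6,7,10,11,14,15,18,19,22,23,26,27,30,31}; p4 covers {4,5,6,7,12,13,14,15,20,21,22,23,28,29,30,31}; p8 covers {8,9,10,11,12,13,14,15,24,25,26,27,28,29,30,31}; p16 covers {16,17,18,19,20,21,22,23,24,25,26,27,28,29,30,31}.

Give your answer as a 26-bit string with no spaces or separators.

s1 (pos 1,3,5,7,9,11,13,15,17,19,21,23,25,27,29,31): 1⊕0⊕1⊕0⊕0⊕0⊕0⊕1⊕1⊕0⊕0⊕1⊕1⊕0⊕1⊕1 = 0
s2 (pos 2,3,6,7,10,11,14,15,18,19,22,23,26,27,30,31): 1⊕0⊕1⊕0⊕1⊕0⊕1⊕1⊕1⊕0⊕0⊕1⊕1⊕0⊕0⊕1 = 1
s4 (pos 4,5,6,7,12,13,14,15,20,21,22,23,28,29,30,31): 0⊕1⊕1⊕0⊕1⊕0⊕1⊕1⊕0⊕0⊕0⊕1⊕0⊕1⊕0⊕1 = 0
s8 (pos 8,9,10,11,12,13,14,15,24,25,26,27,28,29,30,31): 0⊕0⊕1⊕0⊕1⊕0⊕1⊕1⊕1⊕1⊕1⊕0⊕0⊕1⊕0⊕1 = 1
s16 (pos 16,17,18,19,20,21,22,23,24,25,26,27,28,29,30,31): 0⊕1⊕1⊕0⊕0⊕0⊕0⊕1⊕1⊕1⊕1⊕0⊕0⊕1⊕0⊕1 = 0
Syndrome s16…s1 = 01010 → error at position 10.
Flip position 10: 1100110001010110110000111100101 → 1100110000010110110000111100101
Read data bits from positions 3,5,6,7,9,10,11,12,13,14,15,17,18,19,20,21,22,23,24,25,26,27,28,29,30,31: 01100001011110000111100101

01100001011110000111100101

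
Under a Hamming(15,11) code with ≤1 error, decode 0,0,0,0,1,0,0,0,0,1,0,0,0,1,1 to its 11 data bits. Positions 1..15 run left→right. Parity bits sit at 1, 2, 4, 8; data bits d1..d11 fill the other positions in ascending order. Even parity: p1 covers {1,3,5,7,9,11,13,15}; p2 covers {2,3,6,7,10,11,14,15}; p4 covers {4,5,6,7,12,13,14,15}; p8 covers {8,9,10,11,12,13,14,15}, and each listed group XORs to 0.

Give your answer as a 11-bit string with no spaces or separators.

s1 (pos 1,3,5,7,9,11,13,15): 0⊕0⊕1⊕0⊕0⊕0⊕0⊕1 = 0
s2 (pos 2,3,6,7,10,11,14,15): 0⊕0⊕0⊕0⊕1⊕0⊕1⊕1 = 1
s4 (pos 4,5,6,7,12,13,14,15): 0⊕1⊕0⊕0⊕0⊕0⊕1⊕1 = 1
s8 (pos 8,9,10,11,12,13,14,15): 0⊕0⊕1⊕0⊕0⊕0⊕1⊕1 = 1
Syndrome s8…s1 = 1110 → error at position 14.
Flip position 14: 000010000100011 → 000010000100001
Read data bits from positions 3,5,6,7,9,10,11,12,13,14,15: 01000100001

01000100001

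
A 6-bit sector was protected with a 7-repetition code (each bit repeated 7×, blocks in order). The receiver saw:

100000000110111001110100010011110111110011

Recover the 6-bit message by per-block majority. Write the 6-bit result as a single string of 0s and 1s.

011011

Block 1 (1000000): 1 one → 0
Block 2 (0011011): 4 ones → 1
Block 3 (1001110): 4 ones → 1
Block 4 (1000100): 2 ones → 0
Block 5 (1111011): 6 ones → 1
Block 6 (1110011): 5 ones → 1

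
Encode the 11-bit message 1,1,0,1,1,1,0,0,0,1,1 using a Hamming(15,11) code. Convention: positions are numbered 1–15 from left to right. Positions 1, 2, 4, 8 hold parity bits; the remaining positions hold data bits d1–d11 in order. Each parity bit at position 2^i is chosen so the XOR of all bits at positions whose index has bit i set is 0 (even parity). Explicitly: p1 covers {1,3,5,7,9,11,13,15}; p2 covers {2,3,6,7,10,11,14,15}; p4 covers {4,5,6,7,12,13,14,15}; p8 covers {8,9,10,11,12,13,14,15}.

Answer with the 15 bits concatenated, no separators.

Place data at non-parity positions: p1 p2 1 p4 1 0 1 p8 1 1 0 0 0 1 1
p1 (pos 1,3,5,7,9,11,13,15): XOR of data positions = 1⊕1⊕1⊕1⊕0⊕0⊕1 = 1
p2 (pos 2,3,6,7,10,11,14,15): XOR of data positions = 1⊕0⊕1⊕1⊕0⊕1⊕1 = 1
p4 (pos 4,5,6,7,12,13,14,15): XOR of data positions = 1⊕0⊕1⊕0⊕0⊕1⊕1 = 0
p8 (pos 8,9,10,11,12,13,14,15): XOR of data positions = 1⊕1⊕0⊕0⊕0⊕1⊕1 = 0
Codeword: 111010101100011

111010101100011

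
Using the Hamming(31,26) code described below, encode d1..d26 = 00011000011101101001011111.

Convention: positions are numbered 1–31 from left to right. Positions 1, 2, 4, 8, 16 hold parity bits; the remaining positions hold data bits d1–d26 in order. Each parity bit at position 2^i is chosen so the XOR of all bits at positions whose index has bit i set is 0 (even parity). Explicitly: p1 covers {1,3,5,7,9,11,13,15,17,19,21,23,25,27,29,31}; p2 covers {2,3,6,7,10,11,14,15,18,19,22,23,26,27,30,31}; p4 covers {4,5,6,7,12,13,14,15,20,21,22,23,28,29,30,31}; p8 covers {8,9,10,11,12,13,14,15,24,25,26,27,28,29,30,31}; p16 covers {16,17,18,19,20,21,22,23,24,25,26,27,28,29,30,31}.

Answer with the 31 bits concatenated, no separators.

1001001110000110101101001011111

Place data at non-parity positions: p1 p2 0 p4 0 0 1 p8 1 0 0 0 0 1 1 p16 1 0 1 1 0 1 0 0 1 0 1 1 1 1 1
p1 (pos 1,3,5,7,9,11,13,15,17,19,21,23,25,27,29,31): XOR of data positions = 0⊕0⊕1⊕1⊕0⊕0⊕1⊕1⊕1⊕0⊕0⊕1⊕1⊕1⊕1 = 1
p2 (pos 2,3,6,7,10,11,14,15,18,19,22,23,26,27,30,31): XOR of data positions = 0⊕0⊕1⊕0⊕0⊕1⊕1⊕0⊕1⊕1⊕0⊕0⊕1⊕1⊕1 = 0
p4 (pos 4,5,6,7,12,13,14,15,20,21,22,23,28,29,30,31): XOR of data positions = 0⊕0⊕1⊕0⊕0⊕1⊕1⊕1⊕0⊕1⊕0⊕1⊕1⊕1⊕1 = 1
p8 (pos 8,9,10,11,12,13,14,15,24,25,26,27,28,29,30,31): XOR of data positions = 1⊕0⊕0⊕0⊕0⊕1⊕1⊕0⊕1⊕0⊕1⊕1⊕1⊕1⊕1 = 1
p16 (pos 16,17,18,19,20,21,22,23,24,25,26,27,28,29,30,31): XOR of data positions = 1⊕0⊕1⊕1⊕0⊕1⊕0⊕0⊕1⊕0⊕1⊕1⊕1⊕1⊕1 = 0
Codeword: 1001001110000110101101001011111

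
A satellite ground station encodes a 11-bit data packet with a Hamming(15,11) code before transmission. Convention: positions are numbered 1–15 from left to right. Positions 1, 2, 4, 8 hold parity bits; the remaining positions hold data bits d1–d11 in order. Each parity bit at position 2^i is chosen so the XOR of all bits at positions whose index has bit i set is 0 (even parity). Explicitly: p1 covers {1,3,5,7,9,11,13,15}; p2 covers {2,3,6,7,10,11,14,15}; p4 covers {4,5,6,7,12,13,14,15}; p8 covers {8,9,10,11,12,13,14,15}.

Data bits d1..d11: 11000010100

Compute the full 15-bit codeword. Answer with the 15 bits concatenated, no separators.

Place data at non-parity positions: p1 p2 1 p4 1 0 0 p8 0 0 1 0 1 0 0
p1 (pos 1,3,5,7,9,11,13,15): XOR of data positions = 1⊕1⊕0⊕0⊕1⊕1⊕0 = 0
p2 (pos 2,3,6,7,10,11,14,15): XOR of data positions = 1⊕0⊕0⊕0⊕1⊕0⊕0 = 0
p4 (pos 4,5,6,7,12,13,14,15): XOR of data positions = 1⊕0⊕0⊕0⊕1⊕0⊕0 = 0
p8 (pos 8,9,10,11,12,13,14,15): XOR of data positions = 0⊕0⊕1⊕0⊕1⊕0⊕0 = 0
Codeword: 001010000010100

001010000010100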